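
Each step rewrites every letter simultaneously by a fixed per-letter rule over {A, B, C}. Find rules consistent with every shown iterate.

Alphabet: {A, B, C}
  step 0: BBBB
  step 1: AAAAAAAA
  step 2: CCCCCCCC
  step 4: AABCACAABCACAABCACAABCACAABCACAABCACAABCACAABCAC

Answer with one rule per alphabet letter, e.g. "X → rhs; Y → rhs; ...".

  step 1 ⇒ step 2: AAAAAAAA ⇒ C·C·C·C·C·C·C·C
    A ↦ C
  step 0 ⇒ step 1: BBBB ⇒ AA·AA·AA·AA
    B ↦ AA
    C ↦ BCA  (constrained at step 2)

A->C, B->AA, C->BCA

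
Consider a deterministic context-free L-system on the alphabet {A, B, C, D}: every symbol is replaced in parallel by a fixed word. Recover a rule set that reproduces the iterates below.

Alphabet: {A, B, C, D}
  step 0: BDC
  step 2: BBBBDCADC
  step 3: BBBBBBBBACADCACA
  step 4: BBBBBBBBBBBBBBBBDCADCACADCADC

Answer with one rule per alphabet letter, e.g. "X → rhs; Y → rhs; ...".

  step 3 ⇒ step 4: BBBBBBBBACADCACA ⇒ BB·BB·BB·BB·BB·BB·BB·BB·DC·A·DC·AC·A·DC·A·DC
    A ↦ DC
    B ↦ BB
    C ↦ A
    D ↦ AC

A->DC, B->BB, C->A, D->AC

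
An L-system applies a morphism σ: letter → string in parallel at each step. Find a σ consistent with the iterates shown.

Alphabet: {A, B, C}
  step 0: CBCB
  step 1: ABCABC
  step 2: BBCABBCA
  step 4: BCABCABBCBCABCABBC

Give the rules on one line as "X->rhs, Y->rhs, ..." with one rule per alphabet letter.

A->B, B->BC, C->A

  step 1 ⇒ step 2: ABCABC ⇒ B·BC·A·B·BC·A
    A ↦ B
    B ↦ BC
    C ↦ A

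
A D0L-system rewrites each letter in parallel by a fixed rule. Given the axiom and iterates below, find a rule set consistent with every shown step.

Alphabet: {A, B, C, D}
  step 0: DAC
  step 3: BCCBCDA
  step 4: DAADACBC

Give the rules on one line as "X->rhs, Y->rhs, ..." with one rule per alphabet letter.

A->BC, B->D, C->A, D->C

  step 3 ⇒ step 4: BCCBCDA ⇒ D·A·A·D·A·C·BC
    A ↦ BC
    B ↦ D
    C ↦ A
    D ↦ C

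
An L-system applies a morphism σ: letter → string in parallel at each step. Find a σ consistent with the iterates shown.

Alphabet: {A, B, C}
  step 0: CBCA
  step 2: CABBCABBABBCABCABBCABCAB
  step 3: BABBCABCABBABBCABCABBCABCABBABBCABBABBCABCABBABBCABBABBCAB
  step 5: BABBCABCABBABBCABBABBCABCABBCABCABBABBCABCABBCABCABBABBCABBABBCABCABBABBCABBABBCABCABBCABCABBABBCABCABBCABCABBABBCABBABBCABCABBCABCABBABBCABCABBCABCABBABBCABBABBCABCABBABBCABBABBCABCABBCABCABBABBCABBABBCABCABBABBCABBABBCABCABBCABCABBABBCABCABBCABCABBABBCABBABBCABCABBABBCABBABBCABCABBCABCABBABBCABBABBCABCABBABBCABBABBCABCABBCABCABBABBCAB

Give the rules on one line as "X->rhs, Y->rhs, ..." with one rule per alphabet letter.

  step 2 ⇒ step 3: CABBCABBABBCABCABBCABCAB ⇒ BAB·B·CAB·CAB·BAB·B·CAB·CAB·B·CAB·CAB·BAB·B·CAB·BAB·B·CAB·CAB·BAB·B·CAB·BAB·B·CAB
    A ↦ B
    B ↦ CAB
    C ↦ BAB

A->B, B->CAB, C->BAB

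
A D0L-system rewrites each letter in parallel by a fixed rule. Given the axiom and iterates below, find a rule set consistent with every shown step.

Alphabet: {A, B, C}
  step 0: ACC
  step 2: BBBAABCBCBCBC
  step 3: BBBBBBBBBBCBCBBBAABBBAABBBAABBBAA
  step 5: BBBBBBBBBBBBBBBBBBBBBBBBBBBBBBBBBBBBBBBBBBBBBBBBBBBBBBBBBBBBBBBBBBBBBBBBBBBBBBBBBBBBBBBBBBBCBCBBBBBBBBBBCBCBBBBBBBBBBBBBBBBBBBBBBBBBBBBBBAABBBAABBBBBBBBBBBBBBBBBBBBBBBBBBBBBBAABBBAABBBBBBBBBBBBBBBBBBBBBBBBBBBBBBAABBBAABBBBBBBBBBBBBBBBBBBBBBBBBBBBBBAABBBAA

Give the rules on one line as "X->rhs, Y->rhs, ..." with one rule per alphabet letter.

A->BC, B->BBB, C->AA

  step 2 ⇒ step 3: BBBAABCBCBCBC ⇒ BBB·BBB·BBB·BC·BC·BBB·AA·BBB·AA·BBB·AA·BBB·AA
    A ↦ BC
    B ↦ BBB
    C ↦ AA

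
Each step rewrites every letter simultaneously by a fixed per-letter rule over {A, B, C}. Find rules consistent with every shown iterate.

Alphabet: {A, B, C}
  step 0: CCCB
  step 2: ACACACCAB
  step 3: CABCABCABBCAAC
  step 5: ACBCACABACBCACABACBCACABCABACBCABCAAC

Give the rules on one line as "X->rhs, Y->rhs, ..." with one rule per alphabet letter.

A->CA, B->AC, C->B

  step 2 ⇒ step 3: ACACACCAB ⇒ CA·B·CA·B·CA·B·B·CA·AC
    A ↦ CA
    B ↦ AC
    C ↦ B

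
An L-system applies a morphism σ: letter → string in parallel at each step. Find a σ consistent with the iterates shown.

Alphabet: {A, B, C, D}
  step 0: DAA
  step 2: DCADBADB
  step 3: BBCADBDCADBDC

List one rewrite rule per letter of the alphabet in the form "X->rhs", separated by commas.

A->AD, B->DC, C->BC, D->B

  step 2 ⇒ step 3: DCADBADB ⇒ B·BC·AD·B·DC·AD·B·DC
    A ↦ AD
    B ↦ DC
    C ↦ BC
    D ↦ B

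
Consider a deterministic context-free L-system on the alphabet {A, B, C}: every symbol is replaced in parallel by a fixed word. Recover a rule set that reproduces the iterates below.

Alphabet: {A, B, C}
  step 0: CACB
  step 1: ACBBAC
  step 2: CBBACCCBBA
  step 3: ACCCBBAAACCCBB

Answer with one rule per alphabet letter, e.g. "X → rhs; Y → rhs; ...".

A->CBB, B->C, C->A

  step 2 ⇒ step 3: CBBACCCBBA ⇒ A·C·C·CBB·A·A·A·C·C·CBB
    A ↦ CBB
    B ↦ C
    C ↦ A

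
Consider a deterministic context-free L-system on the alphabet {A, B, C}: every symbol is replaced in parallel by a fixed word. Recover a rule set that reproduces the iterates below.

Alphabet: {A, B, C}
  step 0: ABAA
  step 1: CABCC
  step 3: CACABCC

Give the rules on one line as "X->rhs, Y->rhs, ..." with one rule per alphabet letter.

  step 0 ⇒ step 1: ABAA ⇒ C·AB·C·C
    A ↦ C
    B ↦ AB
    C ↦ A  (constrained at step 1)

A->C, B->AB, C->A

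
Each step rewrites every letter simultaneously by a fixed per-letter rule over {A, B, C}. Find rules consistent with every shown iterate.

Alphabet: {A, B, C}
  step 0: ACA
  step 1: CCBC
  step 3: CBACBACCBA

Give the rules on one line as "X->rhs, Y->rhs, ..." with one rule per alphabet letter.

  step 0 ⇒ step 1: ACA ⇒ C·CB·C
    A ↦ C
    C ↦ CB
    B ↦ A  (constrained at step 1)

A->C, B->A, C->CB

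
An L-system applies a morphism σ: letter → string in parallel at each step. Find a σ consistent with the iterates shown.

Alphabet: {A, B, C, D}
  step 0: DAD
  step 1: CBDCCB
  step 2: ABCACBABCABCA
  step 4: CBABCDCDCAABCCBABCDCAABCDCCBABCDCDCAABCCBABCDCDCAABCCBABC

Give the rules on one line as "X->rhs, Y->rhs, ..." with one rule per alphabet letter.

  step 1 ⇒ step 2: CBDCCB ⇒ ABC·A·CB·ABC·ABC·A
    B ↦ A
    C ↦ ABC
    D ↦ CB
  step 0 ⇒ step 1: DAD ⇒ CB·DC·CB
    A ↦ DC

A->DC, B->A, C->ABC, D->CB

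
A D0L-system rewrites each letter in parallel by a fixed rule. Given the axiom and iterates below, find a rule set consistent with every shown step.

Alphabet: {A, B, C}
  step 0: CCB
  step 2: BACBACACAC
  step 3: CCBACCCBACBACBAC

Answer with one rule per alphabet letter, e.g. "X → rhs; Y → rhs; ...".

  step 2 ⇒ step 3: BACBACACAC ⇒ CC·B·AC·CC·B·AC·B·AC·B·AC
    A ↦ B
    B ↦ CC
    C ↦ AC

A->B, B->CC, C->AC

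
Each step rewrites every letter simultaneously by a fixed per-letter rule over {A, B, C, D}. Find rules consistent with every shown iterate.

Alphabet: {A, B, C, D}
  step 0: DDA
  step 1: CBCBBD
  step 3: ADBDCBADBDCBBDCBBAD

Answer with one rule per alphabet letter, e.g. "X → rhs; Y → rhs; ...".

  step 0 ⇒ step 1: DDA ⇒ CB·CB·BD
    A ↦ BD
    D ↦ CB
    B ↦ AD  (constrained at step 1)
    C ↦ B  (constrained at step 1)

A->BD, B->AD, C->B, D->CB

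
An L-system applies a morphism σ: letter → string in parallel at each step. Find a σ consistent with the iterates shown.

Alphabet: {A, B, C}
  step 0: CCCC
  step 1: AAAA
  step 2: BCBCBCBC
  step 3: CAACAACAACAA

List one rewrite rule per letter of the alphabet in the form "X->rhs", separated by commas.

A->BC, B->CA, C->A

  step 2 ⇒ step 3: BCBCBCBC ⇒ CA·A·CA·A·CA·A·CA·A
    B ↦ CA
    C ↦ A
  step 1 ⇒ step 2: AAAA ⇒ BC·BC·BC·BC
    A ↦ BC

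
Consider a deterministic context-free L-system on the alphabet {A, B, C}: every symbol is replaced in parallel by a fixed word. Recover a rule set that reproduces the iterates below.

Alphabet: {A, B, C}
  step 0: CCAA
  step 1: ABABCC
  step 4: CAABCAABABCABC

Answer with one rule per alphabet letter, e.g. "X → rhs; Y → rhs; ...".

  step 0 ⇒ step 1: CCAA ⇒ AB·AB·C·C
    A ↦ C
    C ↦ AB
    B ↦ A  (constrained at step 1)

A->C, B->A, C->AB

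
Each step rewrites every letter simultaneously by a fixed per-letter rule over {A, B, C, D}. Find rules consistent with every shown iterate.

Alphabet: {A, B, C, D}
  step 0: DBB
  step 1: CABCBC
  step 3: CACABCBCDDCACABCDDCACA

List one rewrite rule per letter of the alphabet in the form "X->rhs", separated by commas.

  step 0 ⇒ step 1: DBB ⇒ CA·BC·BC
    B ↦ BC
    D ↦ CA
    A ↦ B  (constrained at step 1)
    C ↦ DD  (constrained at step 1)

A->B, B->BC, C->DD, D->CA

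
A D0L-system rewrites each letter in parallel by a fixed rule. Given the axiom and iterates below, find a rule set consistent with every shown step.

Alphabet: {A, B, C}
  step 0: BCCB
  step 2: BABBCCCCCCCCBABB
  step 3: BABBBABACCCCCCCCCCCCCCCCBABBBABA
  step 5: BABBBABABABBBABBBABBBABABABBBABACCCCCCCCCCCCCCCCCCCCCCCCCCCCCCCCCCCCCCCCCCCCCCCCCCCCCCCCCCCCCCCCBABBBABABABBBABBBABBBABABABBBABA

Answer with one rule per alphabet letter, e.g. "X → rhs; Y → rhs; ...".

A->BB, B->BA, C->CC

  step 2 ⇒ step 3: BABBCCCCCCCCBABB ⇒ BA·BB·BA·BA·CC·CC·CC·CC·CC·CC·CC·CC·BA·BB·BA·BA
    A ↦ BB
    B ↦ BA
    C ↦ CC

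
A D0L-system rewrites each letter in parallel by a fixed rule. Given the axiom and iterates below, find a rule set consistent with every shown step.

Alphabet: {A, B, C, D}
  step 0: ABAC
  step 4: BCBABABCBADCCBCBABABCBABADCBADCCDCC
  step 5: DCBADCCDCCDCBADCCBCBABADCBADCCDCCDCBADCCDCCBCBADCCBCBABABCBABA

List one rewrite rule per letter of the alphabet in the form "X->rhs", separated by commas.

  step 4 ⇒ step 5: BCBABABCBADCCBCBABABCBABADCBADCCDCC ⇒ DC·BA·DC·C·DC·C·DC·BA·DC·C·BC·BA·BA·DC·BA·DC·C·DC·C·DC·BA·DC·C·DC·C·BC·BA·DC·C·BC·BA·BA·BC·BA·BA
    A ↦ C
    B ↦ DC
    C ↦ BA
    D ↦ BC

A->C, B->DC, C->BA, D->BC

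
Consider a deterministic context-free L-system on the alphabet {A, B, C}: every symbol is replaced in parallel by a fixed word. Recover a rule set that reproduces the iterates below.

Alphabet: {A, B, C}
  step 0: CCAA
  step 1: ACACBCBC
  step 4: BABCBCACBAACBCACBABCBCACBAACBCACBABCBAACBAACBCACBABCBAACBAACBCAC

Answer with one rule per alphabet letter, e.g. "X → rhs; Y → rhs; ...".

A->BC, B->BA, C->AC

  step 0 ⇒ step 1: CCAA ⇒ AC·AC·BC·BC
    A ↦ BC
    C ↦ AC
    B ↦ BA  (constrained at step 1)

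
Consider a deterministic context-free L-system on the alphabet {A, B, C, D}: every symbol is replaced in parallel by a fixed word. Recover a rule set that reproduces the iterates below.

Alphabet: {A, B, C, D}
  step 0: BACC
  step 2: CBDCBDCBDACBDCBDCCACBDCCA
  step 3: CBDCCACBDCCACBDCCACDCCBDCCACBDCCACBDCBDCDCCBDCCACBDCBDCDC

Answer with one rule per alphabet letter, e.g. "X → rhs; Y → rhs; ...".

A->CDC, B->CC, C->CBD, D->A

  step 2 ⇒ step 3: CBDCBDCBDACBDCBDCCACBDCCA ⇒ CBD·CC·A·CBD·CC·A·CBD·CC·A·CDC·CBD·CC·A·CBD·CC·A·CBD·CBD·CDC·CBD·CC·A·CBD·CBD·CDC
    A ↦ CDC
    B ↦ CC
    C ↦ CBD
    D ↦ A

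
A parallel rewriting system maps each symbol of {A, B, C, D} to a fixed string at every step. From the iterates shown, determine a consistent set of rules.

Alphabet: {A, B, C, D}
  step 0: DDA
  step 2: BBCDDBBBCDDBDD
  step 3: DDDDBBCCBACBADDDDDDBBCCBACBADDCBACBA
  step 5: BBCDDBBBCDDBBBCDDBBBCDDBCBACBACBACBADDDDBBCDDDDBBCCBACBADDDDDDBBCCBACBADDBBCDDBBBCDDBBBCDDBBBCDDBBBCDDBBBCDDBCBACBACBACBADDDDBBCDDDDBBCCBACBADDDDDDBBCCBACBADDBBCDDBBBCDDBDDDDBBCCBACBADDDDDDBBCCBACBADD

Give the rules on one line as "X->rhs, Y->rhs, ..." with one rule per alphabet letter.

A->B, B->DD, C->BBC, D->CBA

  step 2 ⇒ step 3: BBCDDBBBCDDBDD ⇒ DD·DD·BBC·CBA·CBA·DD·DD·DD·BBC·CBA·CBA·DD·CBA·CBA
    B ↦ DD
    C ↦ BBC
    D ↦ CBA
    A ↦ B  (constrained at step 0)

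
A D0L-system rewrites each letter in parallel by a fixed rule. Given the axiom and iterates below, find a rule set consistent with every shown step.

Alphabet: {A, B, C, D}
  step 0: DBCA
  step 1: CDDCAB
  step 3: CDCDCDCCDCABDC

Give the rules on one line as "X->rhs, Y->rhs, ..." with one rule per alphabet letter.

  step 0 ⇒ step 1: DBCA ⇒ C·D·DC·AB
    A ↦ AB
    B ↦ D
    C ↦ DC
    D ↦ C

A->AB, B->D, C->DC, D->C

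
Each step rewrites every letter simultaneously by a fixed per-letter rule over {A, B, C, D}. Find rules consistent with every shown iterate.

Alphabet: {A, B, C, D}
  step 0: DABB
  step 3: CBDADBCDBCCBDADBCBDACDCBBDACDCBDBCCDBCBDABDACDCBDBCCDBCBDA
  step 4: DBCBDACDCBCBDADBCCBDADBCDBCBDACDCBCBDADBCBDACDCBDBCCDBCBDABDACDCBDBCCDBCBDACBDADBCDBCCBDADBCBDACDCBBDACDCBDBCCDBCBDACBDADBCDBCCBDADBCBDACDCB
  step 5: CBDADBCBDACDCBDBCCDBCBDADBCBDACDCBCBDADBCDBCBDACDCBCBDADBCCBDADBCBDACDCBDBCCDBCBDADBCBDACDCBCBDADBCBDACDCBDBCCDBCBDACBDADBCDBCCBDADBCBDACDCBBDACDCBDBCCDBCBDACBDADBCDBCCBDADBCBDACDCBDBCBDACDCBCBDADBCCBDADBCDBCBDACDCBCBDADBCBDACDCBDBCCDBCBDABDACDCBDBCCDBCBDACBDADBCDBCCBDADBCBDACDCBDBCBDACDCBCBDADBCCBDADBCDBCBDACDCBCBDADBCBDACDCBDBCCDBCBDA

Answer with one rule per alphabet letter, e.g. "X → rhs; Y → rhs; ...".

A->DCB, B->BDA, C->DBC, D->C

  step 4 ⇒ step 5: DBCBDACDCBCBDADBCCBDADBCDBCBDACDCBCBDADBCBDACDCBDBCCDBCBDABDACDCBDBCCDBCBDACBDADBCDBCCBDADBCBDACDCBBDACDCBDBCCDBCBDACBDADBCDBCCBDADBCBDACDCB ⇒ C·BDA·DBC·BDA·C·DCB·DBC·C·DBC·BDA·DBC·BDA·C·DCB·C·BDA·DBC·DBC·BDA·C·DCB·C·BDA·DBC·C·BDA·DBC·BDA·C·DCB·DBC·C·DBC·BDA·DBC·BDA·C·DCB·C·BDA·DBC·BDA·C·DCB·DBC·C·DBC·BDA·C·BDA·DBC·DBC·C·BDA·DBC·BDA·C·DCB·BDA·C·DCB·DBC·C·DBC·BDA·C·BDA·DBC·DBC·C·BDA·DBC·BDA·C·DCB·DBC·BDA·C·DCB·C·BDA·DBC·C·BDA·DBC·DBC·BDA·C·DCB·C·BDA·DBC·BDA·C·DCB·DBC·C·DBC·BDA·BDA·C·DCB·DBC·C·DBC·BDA·C·BDA·DBC·DBC·C·BDA·DBC·BDA·C·DCB·DBC·BDA·C·DCB·C·BDA·DBC·C·BDA·DBC·DBC·BDA·C·DCB·C·BDA·DBC·BDA·C·DCB·DBC·C·DBC·BDA
    A ↦ DCB
    B ↦ BDA
    C ↦ DBC
    D ↦ C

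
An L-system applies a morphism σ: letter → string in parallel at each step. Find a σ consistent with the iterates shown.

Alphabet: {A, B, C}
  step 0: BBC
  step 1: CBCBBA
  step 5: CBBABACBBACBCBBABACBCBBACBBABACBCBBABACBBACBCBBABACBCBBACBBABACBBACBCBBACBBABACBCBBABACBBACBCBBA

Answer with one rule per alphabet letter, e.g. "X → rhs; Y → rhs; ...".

  step 0 ⇒ step 1: BBC ⇒ CB·CB·BA
    B ↦ CB
    C ↦ BA
    A ↦ BA  (constrained at step 1)

A->BA, B->CB, C->BA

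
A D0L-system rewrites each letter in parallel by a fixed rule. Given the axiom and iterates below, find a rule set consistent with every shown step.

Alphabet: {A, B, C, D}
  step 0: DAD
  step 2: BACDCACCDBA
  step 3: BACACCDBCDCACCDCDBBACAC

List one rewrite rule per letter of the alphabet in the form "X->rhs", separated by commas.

  step 2 ⇒ step 3: BACDCACCDBA ⇒ BA·CAC·CD·B·CD·CAC·CD·CD·B·BA·CAC
    A ↦ CAC
    B ↦ BA
    C ↦ CD
    D ↦ B

A->CAC, B->BA, C->CD, D->B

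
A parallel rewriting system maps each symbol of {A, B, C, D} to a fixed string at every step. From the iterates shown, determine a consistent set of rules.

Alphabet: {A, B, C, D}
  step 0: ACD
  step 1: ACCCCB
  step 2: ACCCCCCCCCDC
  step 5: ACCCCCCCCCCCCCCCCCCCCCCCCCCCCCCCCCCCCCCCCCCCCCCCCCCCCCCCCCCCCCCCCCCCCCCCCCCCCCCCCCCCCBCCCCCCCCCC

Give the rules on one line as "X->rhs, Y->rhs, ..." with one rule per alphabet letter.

A->AC, B->DC, C->CC, D->CB

  step 1 ⇒ step 2: ACCCCB ⇒ AC·CC·CC·CC·CC·DC
    A ↦ AC
    B ↦ DC
    C ↦ CC
  step 0 ⇒ step 1: ACD ⇒ AC·CC·CB
    D ↦ CB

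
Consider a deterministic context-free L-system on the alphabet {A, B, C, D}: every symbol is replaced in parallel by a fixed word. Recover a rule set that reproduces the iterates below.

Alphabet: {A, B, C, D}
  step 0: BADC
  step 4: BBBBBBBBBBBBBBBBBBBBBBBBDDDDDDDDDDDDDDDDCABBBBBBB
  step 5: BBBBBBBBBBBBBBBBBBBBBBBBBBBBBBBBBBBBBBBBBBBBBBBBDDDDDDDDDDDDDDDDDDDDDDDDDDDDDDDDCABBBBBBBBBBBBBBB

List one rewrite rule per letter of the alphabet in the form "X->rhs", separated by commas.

A->B, B->BB, C->CA, D->DD

  step 4 ⇒ step 5: BBBBBBBBBBBBBBBBBBBBBBBBDDDDDDDDDDDDDDDDCABBBBBBB ⇒ BB·BB·BB·BB·BB·BB·BB·BB·BB·BB·BB·BB·BB·BB·BB·BB·BB·BB·BB·BB·BB·BB·BB·BB·DD·DD·DD·DD·DD·DD·DD·DD·DD·DD·DD·DD·DD·DD·DD·DD·CA·B·BB·BB·BB·BB·BB·BB·BB
    A ↦ B
    B ↦ BB
    C ↦ CA
    D ↦ DD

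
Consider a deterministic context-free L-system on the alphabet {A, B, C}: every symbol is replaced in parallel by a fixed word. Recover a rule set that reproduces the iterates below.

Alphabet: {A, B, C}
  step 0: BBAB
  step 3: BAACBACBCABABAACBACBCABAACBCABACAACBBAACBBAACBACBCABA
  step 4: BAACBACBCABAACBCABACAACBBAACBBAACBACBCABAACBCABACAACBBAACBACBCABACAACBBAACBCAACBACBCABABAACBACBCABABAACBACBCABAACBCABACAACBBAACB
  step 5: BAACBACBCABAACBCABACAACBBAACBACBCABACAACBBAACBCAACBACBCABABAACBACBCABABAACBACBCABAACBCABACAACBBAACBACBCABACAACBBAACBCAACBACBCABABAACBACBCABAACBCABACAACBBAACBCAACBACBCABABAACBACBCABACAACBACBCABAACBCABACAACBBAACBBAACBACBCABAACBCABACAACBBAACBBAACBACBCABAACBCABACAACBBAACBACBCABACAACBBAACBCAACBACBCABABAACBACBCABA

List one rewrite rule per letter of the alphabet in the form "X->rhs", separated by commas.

  step 4 ⇒ step 5: BAACBACBCABAACBCABACAACBBAACBBAACBACBCABAACBCABACAACBBAACBACBCABACAACBBAACBCAACBACBCABABAACBACBCABABAACBACBCABAACBCABACAACBBAACB ⇒ BA·ACB·ACB·CA·BA·ACB·CA·BA·CA·ACB·BA·ACB·ACB·CA·BA·CA·ACB·BA·ACB·CA·ACB·ACB·CA·BA·BA·ACB·ACB·CA·BA·BA·ACB·ACB·CA·BA·ACB·CA·BA·CA·ACB·BA·ACB·ACB·CA·BA·CA·ACB·BA·ACB·CA·ACB·ACB·CA·BA·BA·ACB·ACB·CA·BA·ACB·CA·BA·CA·ACB·BA·ACB·CA·ACB·ACB·CA·BA·BA·ACB·ACB·CA·BA·CA·ACB·ACB·CA·BA·ACB·CA·BA·CA·ACB·BA·ACB·BA·ACB·ACB·CA·BA·ACB·CA·BA·CA·ACB·BA·ACB·BA·ACB·ACB·CA·BA·ACB·CA·BA·CA·ACB·BA·ACB·ACB·CA·BA·CA·ACB·BA·ACB·CA·ACB·ACB·CA·BA·BA·ACB·ACB·CA·BA
    A ↦ ACB
    B ↦ BA
    C ↦ CA

A->ACB, B->BA, C->CA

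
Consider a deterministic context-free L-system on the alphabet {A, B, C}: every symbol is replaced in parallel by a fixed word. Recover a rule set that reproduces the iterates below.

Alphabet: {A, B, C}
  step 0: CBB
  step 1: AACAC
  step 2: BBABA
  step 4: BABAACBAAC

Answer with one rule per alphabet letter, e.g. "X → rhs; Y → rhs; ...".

  step 1 ⇒ step 2: AACAC ⇒ B·B·A·B·A
    A ↦ B
    C ↦ A
  step 0 ⇒ step 1: CBB ⇒ A·AC·AC
    B ↦ AC

A->B, B->AC, C->A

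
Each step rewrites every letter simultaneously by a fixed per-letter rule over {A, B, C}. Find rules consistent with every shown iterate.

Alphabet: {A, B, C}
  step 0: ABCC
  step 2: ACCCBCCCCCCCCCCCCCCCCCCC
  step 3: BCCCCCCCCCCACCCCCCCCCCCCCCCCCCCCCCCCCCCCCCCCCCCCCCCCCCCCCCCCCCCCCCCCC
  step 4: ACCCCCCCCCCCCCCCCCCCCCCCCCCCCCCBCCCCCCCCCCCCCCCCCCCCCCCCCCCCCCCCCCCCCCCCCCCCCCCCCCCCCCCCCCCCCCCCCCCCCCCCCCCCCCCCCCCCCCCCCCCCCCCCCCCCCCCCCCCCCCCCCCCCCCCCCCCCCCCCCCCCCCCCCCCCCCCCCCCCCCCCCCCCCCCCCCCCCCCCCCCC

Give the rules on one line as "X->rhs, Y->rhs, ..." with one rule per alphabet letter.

A->BC, B->A, C->CCC

  step 3 ⇒ step 4: BCCCCCCCCCCACCCCCCCCCCCCCCCCCCCCCCCCCCCCCCCCCCCCCCCCCCCCCCCCCCCCCCCCC ⇒ A·CCC·CCC·CCC·CCC·CCC·CCC·CCC·CCC·CCC·CCC·BC·CCC·CCC·CCC·CCC·CCC·CCC·CCC·CCC·CCC·CCC·CCC·CCC·CCC·CCC·CCC·CCC·CCC·CCC·CCC·CCC·CCC·CCC·CCC·CCC·CCC·CCC·CCC·CCC·CCC·CCC·CCC·CCC·CCC·CCC·CCC·CCC·CCC·CCC·CCC·CCC·CCC·CCC·CCC·CCC·CCC·CCC·CCC·CCC·CCC·CCC·CCC·CCC·CCC·CCC·CCC·CCC·CCC
    A ↦ BC
    B ↦ A
    C ↦ CCC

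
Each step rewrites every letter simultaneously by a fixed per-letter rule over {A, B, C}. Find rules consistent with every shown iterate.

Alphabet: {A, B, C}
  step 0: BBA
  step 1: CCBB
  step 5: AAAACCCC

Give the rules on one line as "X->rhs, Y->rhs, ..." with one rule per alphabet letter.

  step 0 ⇒ step 1: BBA ⇒ C·C·BB
    A ↦ BB
    B ↦ C
    C ↦ A  (constrained at step 1)

A->BB, B->C, C->A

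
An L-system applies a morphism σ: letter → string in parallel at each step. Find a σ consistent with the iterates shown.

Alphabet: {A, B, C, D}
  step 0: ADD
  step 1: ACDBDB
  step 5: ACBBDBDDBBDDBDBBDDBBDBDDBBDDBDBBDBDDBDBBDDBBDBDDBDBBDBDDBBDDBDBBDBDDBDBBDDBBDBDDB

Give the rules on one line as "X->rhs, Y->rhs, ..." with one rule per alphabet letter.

A->AC, B->BD, C->B, D->DB

  step 0 ⇒ step 1: ADD ⇒ AC·DB·DB
    A ↦ AC
    D ↦ DB
    B ↦ BD  (constrained at step 1)
    C ↦ B  (constrained at step 1)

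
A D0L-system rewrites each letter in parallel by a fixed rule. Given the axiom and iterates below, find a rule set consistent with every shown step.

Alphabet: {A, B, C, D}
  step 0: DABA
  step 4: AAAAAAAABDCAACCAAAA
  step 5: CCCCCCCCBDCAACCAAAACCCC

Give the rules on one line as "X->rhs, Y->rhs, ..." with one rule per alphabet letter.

  step 4 ⇒ step 5: AAAAAAAABDCAACCAAAA ⇒ C·C·C·C·C·C·C·C·BD·C·AA·C·C·AA·AA·C·C·C·C
    A ↦ C
    B ↦ BD
    C ↦ AA
    D ↦ C

A->C, B->BD, C->AA, D->C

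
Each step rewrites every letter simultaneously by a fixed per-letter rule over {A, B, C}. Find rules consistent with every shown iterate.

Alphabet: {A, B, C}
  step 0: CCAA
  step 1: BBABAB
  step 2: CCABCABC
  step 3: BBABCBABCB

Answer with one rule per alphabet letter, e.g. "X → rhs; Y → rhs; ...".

  step 2 ⇒ step 3: CCABCABC ⇒ B·B·AB·C·B·AB·C·B
    A ↦ AB
    B ↦ C
    C ↦ B

A->AB, B->C, C->B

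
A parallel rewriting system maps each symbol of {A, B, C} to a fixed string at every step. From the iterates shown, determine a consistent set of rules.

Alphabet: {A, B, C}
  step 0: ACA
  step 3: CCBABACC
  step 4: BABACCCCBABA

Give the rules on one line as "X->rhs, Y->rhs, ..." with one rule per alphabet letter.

A->C, B->C, C->BA

  step 3 ⇒ step 4: CCBABACC ⇒ BA·BA·C·C·C·C·BA·BA
    A ↦ C
    B ↦ C
    C ↦ BA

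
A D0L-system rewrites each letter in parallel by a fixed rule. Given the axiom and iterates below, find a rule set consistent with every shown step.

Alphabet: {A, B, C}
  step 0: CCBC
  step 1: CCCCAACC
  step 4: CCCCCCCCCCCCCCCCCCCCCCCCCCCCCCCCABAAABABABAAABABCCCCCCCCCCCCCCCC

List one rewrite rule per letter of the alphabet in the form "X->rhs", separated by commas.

  step 0 ⇒ step 1: CCBC ⇒ CC·CC·AA·CC
    B ↦ AA
    C ↦ CC
    A ↦ AB  (constrained at step 1)

A->AB, B->AA, C->CC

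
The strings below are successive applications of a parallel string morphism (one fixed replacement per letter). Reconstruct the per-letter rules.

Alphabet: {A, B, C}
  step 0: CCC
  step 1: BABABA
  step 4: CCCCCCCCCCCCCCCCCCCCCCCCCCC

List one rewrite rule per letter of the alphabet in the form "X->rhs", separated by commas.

A->CC, B->C, C->BA

  step 0 ⇒ step 1: CCC ⇒ BA·BA·BA
    C ↦ BA
    A ↦ CC  (constrained at step 1)
    B ↦ C  (constrained at step 1)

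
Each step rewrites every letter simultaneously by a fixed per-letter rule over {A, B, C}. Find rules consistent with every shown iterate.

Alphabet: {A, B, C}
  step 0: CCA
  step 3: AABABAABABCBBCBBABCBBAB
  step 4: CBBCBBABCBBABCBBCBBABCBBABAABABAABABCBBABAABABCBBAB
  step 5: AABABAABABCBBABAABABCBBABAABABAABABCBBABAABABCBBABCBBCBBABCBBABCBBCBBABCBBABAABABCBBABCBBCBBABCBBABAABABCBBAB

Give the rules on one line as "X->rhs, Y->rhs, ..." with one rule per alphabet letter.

  step 4 ⇒ step 5: CBBCBBABCBBABCBBCBBABCBBABAABABAABABCBBABAABABCBBAB ⇒ A·AB·AB·A·AB·AB·CBB·AB·A·AB·AB·CBB·AB·A·AB·AB·A·AB·AB·CBB·AB·A·AB·AB·CBB·AB·CBB·CBB·AB·CBB·AB·CBB·CBB·AB·CBB·AB·A·AB·AB·CBB·AB·CBB·CBB·AB·CBB·AB·A·AB·AB·CBB·AB
    A ↦ CBB
    B ↦ AB
    C ↦ A

A->CBB, B->AB, C->A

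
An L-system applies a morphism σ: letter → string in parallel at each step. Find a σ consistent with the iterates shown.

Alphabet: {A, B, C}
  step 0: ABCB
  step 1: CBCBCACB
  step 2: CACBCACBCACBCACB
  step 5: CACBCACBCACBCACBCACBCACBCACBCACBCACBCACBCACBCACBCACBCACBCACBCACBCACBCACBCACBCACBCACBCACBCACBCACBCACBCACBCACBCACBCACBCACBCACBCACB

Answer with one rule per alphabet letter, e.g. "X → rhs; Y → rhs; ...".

A->CB, B->CB, C->CA

  step 1 ⇒ step 2: CBCBCACB ⇒ CA·CB·CA·CB·CA·CB·CA·CB
    A ↦ CB
    B ↦ CB
    C ↦ CA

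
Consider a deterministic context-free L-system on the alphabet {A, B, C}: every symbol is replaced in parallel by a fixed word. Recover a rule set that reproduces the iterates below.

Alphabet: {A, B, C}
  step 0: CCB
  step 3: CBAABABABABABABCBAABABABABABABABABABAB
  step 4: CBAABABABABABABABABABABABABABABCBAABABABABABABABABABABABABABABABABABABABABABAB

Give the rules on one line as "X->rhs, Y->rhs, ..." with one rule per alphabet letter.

  step 3 ⇒ step 4: CBAABABABABABABCBAABABABABABABABABABAB ⇒ CBA·AB·AB·AB·AB·AB·AB·AB·AB·AB·AB·AB·AB·AB·AB·CBA·AB·AB·AB·AB·AB·AB·AB·AB·AB·AB·AB·AB·AB·AB·AB·AB·AB·AB·AB·AB·AB·AB
    A ↦ AB
    B ↦ AB
    C ↦ CBA

A->AB, B->AB, C->CBA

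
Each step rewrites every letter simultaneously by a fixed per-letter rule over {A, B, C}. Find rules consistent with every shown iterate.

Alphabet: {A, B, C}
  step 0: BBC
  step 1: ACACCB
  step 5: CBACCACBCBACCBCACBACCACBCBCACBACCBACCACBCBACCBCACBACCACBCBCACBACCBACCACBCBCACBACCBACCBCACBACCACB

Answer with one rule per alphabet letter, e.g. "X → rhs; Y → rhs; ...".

A->CA, B->AC, C->CB

  step 0 ⇒ step 1: BBC ⇒ AC·AC·CB
    B ↦ AC
    C ↦ CB
    A ↦ CA  (constrained at step 1)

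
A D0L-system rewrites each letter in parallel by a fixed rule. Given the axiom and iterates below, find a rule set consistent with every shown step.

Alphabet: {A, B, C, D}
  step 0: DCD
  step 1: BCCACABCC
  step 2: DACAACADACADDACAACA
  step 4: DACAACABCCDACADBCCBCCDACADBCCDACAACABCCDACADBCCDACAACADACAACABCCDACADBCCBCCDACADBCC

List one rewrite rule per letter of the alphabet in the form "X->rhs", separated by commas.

  step 1 ⇒ step 2: BCCACABCC ⇒ D·ACA·ACA·D·ACA·D·D·ACA·ACA
    A ↦ D
    B ↦ D
    C ↦ ACA
  step 0 ⇒ step 1: DCD ⇒ BCC·ACA·BCC
    D ↦ BCC

A->D, B->D, C->ACA, D->BCC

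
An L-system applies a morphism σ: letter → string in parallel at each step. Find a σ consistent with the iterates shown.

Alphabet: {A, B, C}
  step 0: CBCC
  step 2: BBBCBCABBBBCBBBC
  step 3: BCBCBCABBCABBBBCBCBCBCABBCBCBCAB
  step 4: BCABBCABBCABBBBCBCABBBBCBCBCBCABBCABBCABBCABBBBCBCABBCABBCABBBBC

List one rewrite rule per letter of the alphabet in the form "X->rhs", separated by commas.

  step 3 ⇒ step 4: BCBCBCABBCABBBBCBCBCBCABBCBCBCAB ⇒ BC·AB·BC·AB·BC·AB·BB·BC·BC·AB·BB·BC·BC·BC·BC·AB·BC·AB·BC·AB·BC·AB·BB·BC·BC·AB·BC·AB·BC·AB·BB·BC
    A ↦ BB
    B ↦ BC
    C ↦ AB

A->BB, B->BC, C->AB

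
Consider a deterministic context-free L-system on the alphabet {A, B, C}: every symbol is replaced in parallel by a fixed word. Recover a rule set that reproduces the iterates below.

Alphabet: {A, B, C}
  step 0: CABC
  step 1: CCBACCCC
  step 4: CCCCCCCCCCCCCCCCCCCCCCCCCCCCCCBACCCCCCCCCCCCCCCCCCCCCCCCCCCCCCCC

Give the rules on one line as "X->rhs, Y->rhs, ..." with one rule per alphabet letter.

A->BA, B->CC, C->CC

  step 0 ⇒ step 1: CABC ⇒ CC·BA·CC·CC
    A ↦ BA
    B ↦ CC
    C ↦ CC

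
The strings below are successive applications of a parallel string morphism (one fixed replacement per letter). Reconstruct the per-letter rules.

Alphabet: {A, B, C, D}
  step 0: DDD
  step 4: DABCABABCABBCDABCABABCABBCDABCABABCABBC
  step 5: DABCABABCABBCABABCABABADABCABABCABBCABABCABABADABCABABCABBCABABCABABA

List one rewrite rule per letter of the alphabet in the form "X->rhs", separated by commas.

  step 4 ⇒ step 5: DABCABABCABBCDABCABABCABBCDABCABABCABBC ⇒ DA·BC·AB·A·BC·AB·BC·AB·A·BC·AB·AB·A·DA·BC·AB·A·BC·AB·BC·AB·A·BC·AB·AB·A·DA·BC·AB·A·BC·AB·BC·AB·A·BC·AB·AB·A
    A ↦ BC
    B ↦ AB
    C ↦ A
    D ↦ DA

A->BC, B->AB, C->A, D->DA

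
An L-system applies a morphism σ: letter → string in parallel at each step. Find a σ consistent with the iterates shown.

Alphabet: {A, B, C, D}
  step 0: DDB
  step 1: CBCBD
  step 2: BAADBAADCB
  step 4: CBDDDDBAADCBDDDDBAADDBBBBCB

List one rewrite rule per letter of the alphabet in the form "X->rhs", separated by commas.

  step 1 ⇒ step 2: CBCBD ⇒ BAA·D·BAA·D·CB
    B ↦ D
    C ↦ BAA
    D ↦ CB
    A ↦ BB  (constrained at step 2)

A->BB, B->D, C->BAA, D->CB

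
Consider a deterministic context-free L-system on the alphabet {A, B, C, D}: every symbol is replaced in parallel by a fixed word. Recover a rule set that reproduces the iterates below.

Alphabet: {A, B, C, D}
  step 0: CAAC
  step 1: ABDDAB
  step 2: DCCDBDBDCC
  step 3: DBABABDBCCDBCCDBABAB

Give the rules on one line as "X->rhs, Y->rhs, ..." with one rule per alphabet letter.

  step 2 ⇒ step 3: DCCDBDBDCC ⇒ DB·AB·AB·DB·CC·DB·CC·DB·AB·AB
    B ↦ CC
    C ↦ AB
    D ↦ DB
  step 0 ⇒ step 1: CAAC ⇒ AB·D·D·AB
    A ↦ D

A->D, B->CC, C->AB, D->DB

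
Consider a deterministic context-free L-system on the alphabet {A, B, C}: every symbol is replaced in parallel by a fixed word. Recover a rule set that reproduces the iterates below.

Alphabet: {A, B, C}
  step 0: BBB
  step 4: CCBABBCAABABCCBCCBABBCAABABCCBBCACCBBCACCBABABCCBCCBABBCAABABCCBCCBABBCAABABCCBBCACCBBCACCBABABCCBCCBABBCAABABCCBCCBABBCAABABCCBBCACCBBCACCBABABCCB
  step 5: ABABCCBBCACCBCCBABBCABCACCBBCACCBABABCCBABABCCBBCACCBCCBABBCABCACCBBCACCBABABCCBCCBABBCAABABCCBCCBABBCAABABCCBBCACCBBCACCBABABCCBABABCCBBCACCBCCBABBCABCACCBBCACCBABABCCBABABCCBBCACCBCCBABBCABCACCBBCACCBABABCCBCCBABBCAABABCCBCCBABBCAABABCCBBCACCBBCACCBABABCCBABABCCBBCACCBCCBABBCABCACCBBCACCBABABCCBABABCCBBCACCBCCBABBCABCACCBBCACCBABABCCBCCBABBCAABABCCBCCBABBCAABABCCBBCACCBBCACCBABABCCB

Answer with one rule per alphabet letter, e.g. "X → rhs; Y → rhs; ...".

  step 4 ⇒ step 5: CCBABBCAABABCCBCCBABBCAABABCCBBCACCBBCACCBABABCCBCCBABBCAABABCCBCCBABBCAABABCCBBCACCBBCACCBABABCCBCCBABBCAABABCCBCCBABBCAABABCCBBCACCBBCACCBABABCCB ⇒ AB·AB·CCB·BCA·CCB·CCB·AB·BCA·BCA·CCB·BCA·CCB·AB·AB·CCB·AB·AB·CCB·BCA·CCB·CCB·AB·BCA·BCA·CCB·BCA·CCB·AB·AB·CCB·CCB·AB·BCA·AB·AB·CCB·CCB·AB·BCA·AB·AB·CCB·BCA·CCB·BCA·CCB·AB·AB·CCB·AB·AB·CCB·BCA·CCB·CCB·AB·BCA·BCA·CCB·BCA·CCB·AB·AB·CCB·AB·AB·CCB·BCA·CCB·CCB·AB·BCA·BCA·CCB·BCA·CCB·AB·AB·CCB·CCB·AB·BCA·AB·AB·CCB·CCB·AB·BCA·AB·AB·CCB·BCA·CCB·BCA·CCB·AB·AB·CCB·AB·AB·CCB·BCA·CCB·CCB·AB·BCA·BCA·CCB·BCA·CCB·AB·AB·CCB·AB·AB·CCB·BCA·CCB·CCB·AB·BCA·BCA·CCB·BCA·CCB·AB·AB·CCB·CCB·AB·BCA·AB·AB·CCB·CCB·AB·BCA·AB·AB·CCB·BCA·CCB·BCA·CCB·AB·AB·CCB
    A ↦ BCA
    B ↦ CCB
    C ↦ AB

A->BCA, B->CCB, C->AB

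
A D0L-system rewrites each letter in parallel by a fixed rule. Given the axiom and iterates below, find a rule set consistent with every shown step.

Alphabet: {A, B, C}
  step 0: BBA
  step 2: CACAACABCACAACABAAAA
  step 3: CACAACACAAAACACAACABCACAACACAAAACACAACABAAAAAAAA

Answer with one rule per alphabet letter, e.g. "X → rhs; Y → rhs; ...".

  step 2 ⇒ step 3: CACAACABCACAACABAAAA ⇒ CAC·AA·CAC·AA·AA·CAC·AA·CAB·CAC·AA·CAC·AA·AA·CAC·AA·CAB·AA·AA·AA·AA
    A ↦ AA
    B ↦ CAB
    C ↦ CAC

A->AA, B->CAB, C->CAC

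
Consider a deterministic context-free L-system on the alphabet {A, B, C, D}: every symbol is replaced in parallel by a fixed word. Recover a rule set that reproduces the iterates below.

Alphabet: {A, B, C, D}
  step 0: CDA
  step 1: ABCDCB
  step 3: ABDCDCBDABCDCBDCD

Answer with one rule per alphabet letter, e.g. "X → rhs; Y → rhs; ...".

  step 0 ⇒ step 1: CDA ⇒ AB·CD·CB
    A ↦ CB
    C ↦ AB
    D ↦ CD
    B ↦ D  (constrained at step 1)

A->CB, B->D, C->AB, D->CD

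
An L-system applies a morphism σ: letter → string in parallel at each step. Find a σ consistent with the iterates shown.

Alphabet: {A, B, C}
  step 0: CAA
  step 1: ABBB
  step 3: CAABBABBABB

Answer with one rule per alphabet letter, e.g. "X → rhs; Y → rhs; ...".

  step 0 ⇒ step 1: CAA ⇒ AB·B·B
    A ↦ B
    C ↦ AB
    B ↦ CA  (constrained at step 1)

A->B, B->CA, C->AB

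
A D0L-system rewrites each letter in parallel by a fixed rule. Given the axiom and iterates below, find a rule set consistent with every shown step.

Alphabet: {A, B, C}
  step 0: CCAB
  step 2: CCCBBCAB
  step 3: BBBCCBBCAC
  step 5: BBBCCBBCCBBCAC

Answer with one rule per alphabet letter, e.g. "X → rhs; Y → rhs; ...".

A->BCA, B->C, C->B

  step 2 ⇒ step 3: CCCBBCAB ⇒ B·B·B·C·C·B·BCA·C
    A ↦ BCA
    B ↦ C
    C ↦ B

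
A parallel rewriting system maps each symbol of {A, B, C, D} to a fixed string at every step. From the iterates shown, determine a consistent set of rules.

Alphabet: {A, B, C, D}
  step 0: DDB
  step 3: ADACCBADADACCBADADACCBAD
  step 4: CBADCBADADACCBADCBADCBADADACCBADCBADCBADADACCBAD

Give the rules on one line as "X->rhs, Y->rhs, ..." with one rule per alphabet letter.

  step 3 ⇒ step 4: ADACCBADADACCBADADACCBAD ⇒ CB·AD·CB·AD·AD·AC·CB·AD·CB·AD·CB·AD·AD·AC·CB·AD·CB·AD·CB·AD·AD·AC·CB·AD
    A ↦ CB
    B ↦ AC
    C ↦ AD
    D ↦ AD

A->CB, B->AC, C->AD, D->AD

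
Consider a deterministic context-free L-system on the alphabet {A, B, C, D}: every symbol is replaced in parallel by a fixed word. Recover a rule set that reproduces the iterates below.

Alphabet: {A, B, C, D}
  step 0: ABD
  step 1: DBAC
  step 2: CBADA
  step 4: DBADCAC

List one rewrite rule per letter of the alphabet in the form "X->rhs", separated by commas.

  step 1 ⇒ step 2: DBAC ⇒ C·BA·D·A
    A ↦ D
    B ↦ BA
    C ↦ A
    D ↦ C

A->D, B->BA, C->A, D->C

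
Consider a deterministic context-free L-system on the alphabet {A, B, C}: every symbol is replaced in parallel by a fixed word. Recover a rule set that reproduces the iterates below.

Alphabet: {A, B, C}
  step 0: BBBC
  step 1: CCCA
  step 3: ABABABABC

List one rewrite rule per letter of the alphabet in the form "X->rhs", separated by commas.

  step 0 ⇒ step 1: BBBC ⇒ C·C·C·A
    B ↦ C
    C ↦ A
    A ↦ AB  (constrained at step 1)

A->AB, B->C, C->A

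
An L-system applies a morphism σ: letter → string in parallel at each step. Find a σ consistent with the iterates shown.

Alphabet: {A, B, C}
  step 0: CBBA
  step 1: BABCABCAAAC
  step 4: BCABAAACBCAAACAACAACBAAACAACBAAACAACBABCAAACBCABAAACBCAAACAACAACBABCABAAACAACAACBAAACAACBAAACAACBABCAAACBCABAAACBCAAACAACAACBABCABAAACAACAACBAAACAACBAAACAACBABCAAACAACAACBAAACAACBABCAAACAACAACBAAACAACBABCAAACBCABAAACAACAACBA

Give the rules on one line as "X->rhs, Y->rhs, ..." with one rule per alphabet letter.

A->AAC, B->BCA, C->BA

  step 0 ⇒ step 1: CBBA ⇒ BA·BCA·BCA·AAC
    A ↦ AAC
    B ↦ BCA
    C ↦ BA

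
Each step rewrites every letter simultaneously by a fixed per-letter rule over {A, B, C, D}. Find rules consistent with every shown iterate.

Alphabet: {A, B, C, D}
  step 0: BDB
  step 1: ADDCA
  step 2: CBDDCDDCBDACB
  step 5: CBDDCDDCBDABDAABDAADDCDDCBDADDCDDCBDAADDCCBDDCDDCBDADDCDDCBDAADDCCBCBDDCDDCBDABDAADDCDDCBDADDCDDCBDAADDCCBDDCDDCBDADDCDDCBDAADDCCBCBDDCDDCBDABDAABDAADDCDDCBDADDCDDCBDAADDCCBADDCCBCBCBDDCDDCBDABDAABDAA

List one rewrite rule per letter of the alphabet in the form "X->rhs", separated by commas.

  step 1 ⇒ step 2: ADDCA ⇒ CB·DDC·DDC·BDA·CB
    A ↦ CB
    C ↦ BDA
    D ↦ DDC
  step 0 ⇒ step 1: BDB ⇒ A·DDC·A
    B ↦ A

A->CB, B->A, C->BDA, D->DDC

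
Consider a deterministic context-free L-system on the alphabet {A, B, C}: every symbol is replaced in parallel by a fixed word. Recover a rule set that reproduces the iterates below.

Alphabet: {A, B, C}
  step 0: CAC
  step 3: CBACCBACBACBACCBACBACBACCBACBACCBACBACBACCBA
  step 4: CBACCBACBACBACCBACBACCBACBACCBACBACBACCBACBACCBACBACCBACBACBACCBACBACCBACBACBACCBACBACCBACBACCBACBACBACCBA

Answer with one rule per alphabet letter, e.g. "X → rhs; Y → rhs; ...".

  step 3 ⇒ step 4: CBACCBACBACBACCBACBACBACCBACBACCBACBACBACCBA ⇒ CBA·CC·BA·CBA·CBA·CC·BA·CBA·CC·BA·CBA·CC·BA·CBA·CBA·CC·BA·CBA·CC·BA·CBA·CC·BA·CBA·CBA·CC·BA·CBA·CC·BA·CBA·CBA·CC·BA·CBA·CC·BA·CBA·CC·BA·CBA·CBA·CC·BA
    A ↦ BA
    B ↦ CC
    C ↦ CBA

A->BA, B->CC, C->CBA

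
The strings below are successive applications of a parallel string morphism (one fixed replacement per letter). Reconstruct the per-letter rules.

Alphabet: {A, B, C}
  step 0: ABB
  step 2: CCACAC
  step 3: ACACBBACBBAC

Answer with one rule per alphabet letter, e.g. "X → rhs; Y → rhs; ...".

  step 2 ⇒ step 3: CCACAC ⇒ AC·AC·BB·AC·BB·AC
    A ↦ BB
    C ↦ AC
    B ↦ C  (constrained at step 0)

A->BB, B->C, C->AC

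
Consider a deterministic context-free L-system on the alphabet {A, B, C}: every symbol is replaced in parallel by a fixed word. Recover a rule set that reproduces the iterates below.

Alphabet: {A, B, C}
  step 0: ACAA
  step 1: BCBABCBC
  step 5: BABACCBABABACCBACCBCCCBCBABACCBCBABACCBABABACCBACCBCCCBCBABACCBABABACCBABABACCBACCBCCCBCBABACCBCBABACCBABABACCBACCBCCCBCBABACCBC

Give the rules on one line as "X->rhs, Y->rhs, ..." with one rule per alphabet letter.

A->BC, B->CC, C->BA

  step 0 ⇒ step 1: ACAA ⇒ BC·BA·BC·BC
    A ↦ BC
    C ↦ BA
    B ↦ CC  (constrained at step 1)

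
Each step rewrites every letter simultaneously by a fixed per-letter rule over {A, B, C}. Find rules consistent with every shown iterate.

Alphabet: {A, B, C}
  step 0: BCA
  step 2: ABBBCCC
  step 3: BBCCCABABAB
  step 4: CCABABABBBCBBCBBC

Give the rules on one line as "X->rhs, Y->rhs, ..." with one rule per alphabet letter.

  step 3 ⇒ step 4: BBCCCABABAB ⇒ C·C·AB·AB·AB·BB·C·BB·C·BB·C
    A ↦ BB
    B ↦ C
    C ↦ AB

A->BB, B->C, C->AB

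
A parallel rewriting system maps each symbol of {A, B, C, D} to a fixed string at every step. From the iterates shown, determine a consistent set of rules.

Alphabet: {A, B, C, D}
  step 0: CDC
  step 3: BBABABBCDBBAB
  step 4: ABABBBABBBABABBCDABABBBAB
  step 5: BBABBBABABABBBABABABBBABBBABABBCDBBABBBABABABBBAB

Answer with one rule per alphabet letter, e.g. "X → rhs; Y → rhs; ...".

  step 4 ⇒ step 5: ABABBBABBBABABBCDABABBBAB ⇒ BB·AB·BB·AB·AB·AB·BB·AB·AB·AB·BB·AB·BB·AB·AB·B·CD·BB·AB·BB·AB·AB·AB·BB·AB
    A ↦ BB
    B ↦ AB
    C ↦ B
    D ↦ CD

A->BB, B->AB, C->B, D->CD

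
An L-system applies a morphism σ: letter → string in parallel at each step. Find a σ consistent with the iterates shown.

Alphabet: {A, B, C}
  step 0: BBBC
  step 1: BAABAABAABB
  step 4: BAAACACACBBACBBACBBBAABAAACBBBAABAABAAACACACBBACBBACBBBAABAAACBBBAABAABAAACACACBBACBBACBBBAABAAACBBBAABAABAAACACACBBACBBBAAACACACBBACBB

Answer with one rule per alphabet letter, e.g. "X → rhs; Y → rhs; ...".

  step 0 ⇒ step 1: BBBC ⇒ BAA·BAA·BAA·BB
    B ↦ BAA
    C ↦ BB
    A ↦ AC  (constrained at step 1)

A->AC, B->BAA, C->BB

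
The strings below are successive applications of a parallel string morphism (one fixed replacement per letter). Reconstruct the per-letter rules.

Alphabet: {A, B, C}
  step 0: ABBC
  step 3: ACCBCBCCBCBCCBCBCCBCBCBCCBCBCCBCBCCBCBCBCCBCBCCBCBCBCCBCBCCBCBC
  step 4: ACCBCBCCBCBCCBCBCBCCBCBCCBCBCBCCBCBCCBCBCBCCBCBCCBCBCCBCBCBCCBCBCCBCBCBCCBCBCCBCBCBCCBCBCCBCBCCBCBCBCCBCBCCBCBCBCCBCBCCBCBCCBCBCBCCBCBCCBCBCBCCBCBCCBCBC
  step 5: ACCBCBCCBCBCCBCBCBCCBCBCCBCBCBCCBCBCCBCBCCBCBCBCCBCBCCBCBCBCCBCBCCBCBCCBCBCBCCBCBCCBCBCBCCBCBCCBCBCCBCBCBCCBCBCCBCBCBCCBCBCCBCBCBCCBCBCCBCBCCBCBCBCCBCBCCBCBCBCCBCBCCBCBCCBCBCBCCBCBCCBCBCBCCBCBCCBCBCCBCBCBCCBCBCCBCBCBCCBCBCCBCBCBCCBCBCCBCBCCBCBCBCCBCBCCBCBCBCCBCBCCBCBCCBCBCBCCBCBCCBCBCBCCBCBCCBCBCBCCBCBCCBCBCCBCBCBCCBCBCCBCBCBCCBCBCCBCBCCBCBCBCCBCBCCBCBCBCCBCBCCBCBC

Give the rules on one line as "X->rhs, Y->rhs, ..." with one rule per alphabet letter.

  step 4 ⇒ step 5: ACCBCBCCBCBCCBCBCBCCBCBCCBCBCBCCBCBCCBCBCBCCBCBCCBCBCCBCBCBCCBCBCCBCBCBCCBCBCCBCBCBCCBCBCCBCBCCBCBCBCCBCBCCBCBCBCCBCBCCBCBCCBCBCBCCBCBCCBCBCBCCBCBCCBCBC ⇒ ACC·BC·BC·CBC·BC·CBC·BC·BC·CBC·BC·CBC·BC·BC·CBC·BC·CBC·BC·CBC·BC·BC·CBC·BC·CBC·BC·BC·CBC·BC·CBC·BC·CBC·BC·BC·CBC·BC·CBC·BC·BC·CBC·BC·CBC·BC·CBC·BC·BC·CBC·BC·CBC·BC·BC·CBC·BC·CBC·BC·BC·CBC·BC·CBC·BC·CBC·BC·BC·CBC·BC·CBC·BC·BC·CBC·BC·CBC·BC·CBC·BC·BC·CBC·BC·CBC·BC·BC·CBC·BC·CBC·BC·CBC·BC·BC·CBC·BC·CBC·BC·BC·CBC·BC·CBC·BC·BC·CBC·BC·CBC·BC·CBC·BC·BC·CBC·BC·CBC·BC·BC·CBC·BC·CBC·BC·CBC·BC·BC·CBC·BC·CBC·BC·BC·CBC·BC·CBC·BC·BC·CBC·BC·CBC·BC·CBC·BC·BC·CBC·BC·CBC·BC·BC·CBC·BC·CBC·BC·CBC·BC·BC·CBC·BC·CBC·BC·BC·CBC·BC·CBC·BC
    A ↦ ACC
    B ↦ CBC
    C ↦ BC

A->ACC, B->CBC, C->BC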